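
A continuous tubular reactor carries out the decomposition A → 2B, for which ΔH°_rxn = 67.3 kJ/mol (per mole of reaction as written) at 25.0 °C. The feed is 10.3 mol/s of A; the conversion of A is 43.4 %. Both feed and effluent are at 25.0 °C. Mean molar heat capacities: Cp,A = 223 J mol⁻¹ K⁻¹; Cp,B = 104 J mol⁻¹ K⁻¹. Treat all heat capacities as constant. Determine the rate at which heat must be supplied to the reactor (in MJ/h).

Extent of reaction ξ = 0.434 × 10.3 = 4.4702 mol/s
Reaction term: ξ·ΔH°_rxn = 4.4702 × 67.3 = 300.84 kJ/s
Q = ΔH = 300.84 kJ/s = 300.84 kW
Heat supplied = 1083 MJ/h

Q_in = 1080 MJ/h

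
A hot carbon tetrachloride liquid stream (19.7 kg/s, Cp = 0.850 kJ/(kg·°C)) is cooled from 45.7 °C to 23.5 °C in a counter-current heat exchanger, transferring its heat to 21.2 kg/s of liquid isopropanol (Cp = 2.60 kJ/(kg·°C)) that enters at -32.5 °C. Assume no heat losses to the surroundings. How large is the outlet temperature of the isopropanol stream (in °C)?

T_c,out = -25.8 °C

Heat released by hot stream: Q = 19.7 × 0.850 × (45.7 − 23.5) = 371.74 kJ/s
Energy balance on cold side (adiabatic exchanger): Q = ṁ_c·Cp_c·(T_c,out − T_c,in)
T_c,out = -32.5 + 371.74/(21.2 × 2.60) = -25.756 °C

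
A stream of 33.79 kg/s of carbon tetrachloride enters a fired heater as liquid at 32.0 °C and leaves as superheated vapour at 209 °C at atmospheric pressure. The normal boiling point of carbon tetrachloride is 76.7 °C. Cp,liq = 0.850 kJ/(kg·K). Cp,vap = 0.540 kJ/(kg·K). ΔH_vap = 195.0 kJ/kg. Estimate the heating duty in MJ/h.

Q = 37000 MJ/h

liquid 32.0→76.7 °C: 37.995 kJ/kg
vaporisation at 76.7 °C: 195 kJ/kg
vapour 76.7→209 °C: 71.442 kJ/kg
Δh = 37.995 + 195 + 71.442 = 304.44 kJ/kg
Q = ṁ·Δh = 33.79 kg/s × 304.44 kJ/kg = 10287 kJ/s
|Q| = 10287 kW = 37033 MJ/h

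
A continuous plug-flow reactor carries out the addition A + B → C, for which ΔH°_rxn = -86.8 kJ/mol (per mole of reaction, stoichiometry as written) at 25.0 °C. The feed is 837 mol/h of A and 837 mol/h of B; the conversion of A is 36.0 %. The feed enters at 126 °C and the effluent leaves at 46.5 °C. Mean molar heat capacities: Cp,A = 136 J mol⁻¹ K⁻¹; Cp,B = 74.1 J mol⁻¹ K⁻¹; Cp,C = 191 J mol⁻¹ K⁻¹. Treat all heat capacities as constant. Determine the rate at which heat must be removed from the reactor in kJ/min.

Extent of reaction ξ = 0.360 × 837 = 301.32 mol/h
Reaction term: ξ·ΔH°_rxn = 301.32 × -86.8 = -26155 kJ/h
Sensible, feed 126→25 °C: -17761 kJ/h
Outlet flows (mol/h): A 535.68, B 535.68, C 301.32
Sensible, products 25→46.5 °C: 3657.1 kJ/h
Q = ΔH = -40259 kJ/h = -11.183 kW
Heat removed = 670.98 kJ/min

Q_out = 671 kJ/min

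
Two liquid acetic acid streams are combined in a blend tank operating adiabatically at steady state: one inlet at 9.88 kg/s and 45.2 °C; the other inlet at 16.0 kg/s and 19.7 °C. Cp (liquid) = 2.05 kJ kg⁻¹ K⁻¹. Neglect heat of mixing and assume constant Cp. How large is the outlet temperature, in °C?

T_out = 29.4 °C

Adiabatic, steady state ⇒ Σ ṁᵢCp,ᵢ(T_out − Tᵢ) = 0
T_out = Σ ṁᵢCp,ᵢTᵢ / Σ ṁᵢCp,ᵢ
      = 1561.6 / 53.054 = 29.435 °C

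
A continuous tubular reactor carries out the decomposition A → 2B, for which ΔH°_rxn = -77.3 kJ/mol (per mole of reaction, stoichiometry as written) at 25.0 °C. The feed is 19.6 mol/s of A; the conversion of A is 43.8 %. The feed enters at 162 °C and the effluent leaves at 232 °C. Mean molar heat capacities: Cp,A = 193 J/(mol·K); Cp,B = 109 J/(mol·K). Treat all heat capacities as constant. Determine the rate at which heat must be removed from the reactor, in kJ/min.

Q_out = 21300 kJ/min

Extent of reaction ξ = 0.438 × 19.6 = 8.5848 mol/s
Reaction term: ξ·ΔH°_rxn = 8.5848 × -77.3 = -663.61 kJ/s
Sensible, feed 162→25 °C: -518.24 kJ/s
Outlet flows (mol/s): A 11.015, B 17.17
Sensible, products 25→232 °C: 827.47 kJ/s
Q = ΔH = -354.38 kJ/s = -354.38 kW
Heat removed = 21263 kJ/min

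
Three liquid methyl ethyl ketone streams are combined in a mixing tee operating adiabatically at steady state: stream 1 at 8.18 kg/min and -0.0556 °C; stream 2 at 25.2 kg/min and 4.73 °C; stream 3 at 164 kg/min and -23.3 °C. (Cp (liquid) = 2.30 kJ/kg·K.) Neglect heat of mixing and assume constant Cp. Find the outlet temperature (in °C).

T_out = -18.8 °C

Energy balance with Q = 0: Σ ṁᵢCp,ᵢ(T_out − Tᵢ) = 0
Σ ṁᵢCp,ᵢTᵢ = 8.18×2.30×-0.0556 + 25.2×2.30×4.73 + 164×2.30×-23.3 = -8515.7
Σ ṁᵢCp,ᵢ = 8.18×2.30 + 25.2×2.30 + 164×2.30 = 453.97
T_out = -8515.7 / 453.97 = -18.758 °C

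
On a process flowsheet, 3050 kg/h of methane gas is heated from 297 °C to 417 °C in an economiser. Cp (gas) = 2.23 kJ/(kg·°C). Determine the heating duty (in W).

Q = 227000 W

Q = ṁ·Cp·ΔT = 3050 × 2.23 × (417 − 297) = 816180 kJ/h
Converting: 816180 / 3600 s = 226.72 kW
Heating duty = 226720 W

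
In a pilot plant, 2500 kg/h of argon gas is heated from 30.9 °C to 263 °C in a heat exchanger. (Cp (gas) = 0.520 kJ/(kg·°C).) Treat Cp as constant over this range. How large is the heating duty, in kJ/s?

Q = 83.8 kJ/s

Q = ṁ·Cp·ΔT = 2500 × 0.520 × (263 − 30.9) = 301730 kJ/h
Converting: 301730 / 3600 s = 83.814 kW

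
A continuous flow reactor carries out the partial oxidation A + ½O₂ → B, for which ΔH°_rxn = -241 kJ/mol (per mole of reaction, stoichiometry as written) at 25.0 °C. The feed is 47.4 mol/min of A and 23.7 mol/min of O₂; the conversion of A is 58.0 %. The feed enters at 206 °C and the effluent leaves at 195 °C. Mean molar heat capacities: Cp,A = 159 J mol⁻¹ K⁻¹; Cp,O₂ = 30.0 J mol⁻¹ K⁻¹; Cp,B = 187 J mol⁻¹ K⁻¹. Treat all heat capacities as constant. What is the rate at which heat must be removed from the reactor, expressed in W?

Extent of reaction ξ = 0.580 × 47.4 = 27.492 mol/min
Reaction term: ξ·ΔH°_rxn = 27.492 × -241 = -6625.6 kJ/min
Sensible, feed 206→25 °C: -1492.8 kJ/min
Outlet flows (mol/min): A 19.908, O₂ 9.954, B 27.492
Sensible, products 25→195 °C: 1462.8 kJ/min
Q = ΔH = -6655.5 kJ/min = -110.93 kW
Heat removed = 110930 W

Q_out = 111000 W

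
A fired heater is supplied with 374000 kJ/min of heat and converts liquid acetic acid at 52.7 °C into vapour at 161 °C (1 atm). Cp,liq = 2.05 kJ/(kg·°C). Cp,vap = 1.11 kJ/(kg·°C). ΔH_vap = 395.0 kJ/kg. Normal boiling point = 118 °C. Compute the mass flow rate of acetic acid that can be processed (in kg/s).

Δh = 2.05×(118−52.7) + 395.0 + 1.11×(161−118) = 576.6 kJ/kg
Q = 374000 kJ/min = 6233.3 kJ/s = 6233.3 kJ/s
ṁ = Q/Δh = 6233.3 / 576.6 = 10.811 kg/s

ṁ = 10.8 kg/s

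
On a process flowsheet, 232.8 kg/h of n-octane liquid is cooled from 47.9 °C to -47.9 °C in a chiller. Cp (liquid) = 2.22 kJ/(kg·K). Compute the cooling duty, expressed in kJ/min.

Q_c = 825 kJ/min

Q = ṁ·Cp·ΔT = 232.8 × 2.22 × (-47.9 − 47.9) = -49511 kJ/h
Converting: 49511 / 3600 s = 13.753 kW
Cooling duty = 825.18 kJ/min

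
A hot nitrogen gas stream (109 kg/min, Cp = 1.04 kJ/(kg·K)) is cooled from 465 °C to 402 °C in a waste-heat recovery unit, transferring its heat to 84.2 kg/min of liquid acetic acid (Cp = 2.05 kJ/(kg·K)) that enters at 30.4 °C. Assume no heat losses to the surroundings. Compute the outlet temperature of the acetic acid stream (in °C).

Heat released by hot stream: Q = 109 × 1.04 × (465 − 402) = 7141.7 kJ/min
Energy balance on cold side (adiabatic exchanger): Q = ṁ_c·Cp_c·(T_c,out − T_c,in)
T_c,out = 30.4 + 7141.7/(84.2 × 2.05) = 71.775 °C

T_c,out = 71.8 °C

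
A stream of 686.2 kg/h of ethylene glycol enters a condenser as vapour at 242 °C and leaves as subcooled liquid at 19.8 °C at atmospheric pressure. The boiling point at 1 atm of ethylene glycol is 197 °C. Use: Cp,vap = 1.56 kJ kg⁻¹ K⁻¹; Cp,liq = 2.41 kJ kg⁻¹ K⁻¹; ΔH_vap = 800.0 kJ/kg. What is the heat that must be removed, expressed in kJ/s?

Q_c = 247 kJ/s

vapour 242→197 °C: -70.2 kJ/kg
condensation at 197 °C: -800 kJ/kg
liquid 197→19.8 °C: -427.05 kJ/kg
Δh = -70.2 + -800 + -427.05 = -1297.3 kJ/kg
Q = ṁ·Δh = 686.2 kg/h × -1297.3 kJ/kg = -890170 kJ/h
|Q| = 247.27 kW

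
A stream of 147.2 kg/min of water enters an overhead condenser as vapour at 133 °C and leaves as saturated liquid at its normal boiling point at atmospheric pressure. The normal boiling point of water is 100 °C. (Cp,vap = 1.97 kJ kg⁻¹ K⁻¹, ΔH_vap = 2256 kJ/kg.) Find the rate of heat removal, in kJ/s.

Q_c = 5690 kJ/s

vapour 133→100 °C: -65.01 kJ/kg
condensation at 100 °C: -2256 kJ/kg
Δh = -65.01 + -2256 = -2321 kJ/kg
Q = ṁ·Δh = 147.2 kg/min × -2321 kJ/kg = -341650 kJ/min
|Q| = 5694.2 kW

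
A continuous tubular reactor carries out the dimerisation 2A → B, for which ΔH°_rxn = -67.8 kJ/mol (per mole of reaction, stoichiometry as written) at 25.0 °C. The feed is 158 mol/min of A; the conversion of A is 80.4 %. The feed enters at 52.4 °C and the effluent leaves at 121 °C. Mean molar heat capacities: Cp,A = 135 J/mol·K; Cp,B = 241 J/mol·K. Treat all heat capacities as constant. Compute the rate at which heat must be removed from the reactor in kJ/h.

Q_out = 181000 kJ/h

Extent of reaction ξ = 0.804 × 158 / 2 = 63.516 mol/min
Reaction term: ξ·ΔH°_rxn = 63.516 × -67.8 = -4306.4 kJ/min
Sensible, feed 52.4→25 °C: -584.44 kJ/min
Outlet flows (mol/min): A 30.968, B 63.516
Sensible, products 25→121 °C: 1870.9 kJ/min
Q = ΔH = -3020 kJ/min = -50.333 kW
Heat removed = 181200 kJ/h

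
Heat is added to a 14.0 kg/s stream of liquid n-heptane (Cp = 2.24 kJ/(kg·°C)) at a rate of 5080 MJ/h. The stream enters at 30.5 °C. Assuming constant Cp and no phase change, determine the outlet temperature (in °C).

T_out = 75.5 °C

Q = 5080 MJ/h = 1411.1 kJ/s
ΔT = Q/(ṁ·Cp) = 1411.1/(14.0×2.24) = 44.997 K
T_out = 30.5 + 44.997 = 75.497 °C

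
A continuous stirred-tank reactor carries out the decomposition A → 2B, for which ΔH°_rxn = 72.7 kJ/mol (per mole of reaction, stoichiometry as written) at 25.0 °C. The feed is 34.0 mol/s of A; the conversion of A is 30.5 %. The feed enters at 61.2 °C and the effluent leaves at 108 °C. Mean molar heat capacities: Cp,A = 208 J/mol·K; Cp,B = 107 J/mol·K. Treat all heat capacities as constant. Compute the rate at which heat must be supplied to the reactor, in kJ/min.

Q_in = 65400 kJ/min

Extent of reaction ξ = 0.305 × 34.0 = 10.37 mol/s
Reaction term: ξ·ΔH°_rxn = 10.37 × 72.7 = 753.9 kJ/s
Sensible, feed 61.2→25 °C: -256.01 kJ/s
Outlet flows (mol/s): A 23.63, B 20.74
Sensible, products 25→108 °C: 592.14 kJ/s
Q = ΔH = 1090 kJ/s = 1090 kW
Heat supplied = 65402 kJ/min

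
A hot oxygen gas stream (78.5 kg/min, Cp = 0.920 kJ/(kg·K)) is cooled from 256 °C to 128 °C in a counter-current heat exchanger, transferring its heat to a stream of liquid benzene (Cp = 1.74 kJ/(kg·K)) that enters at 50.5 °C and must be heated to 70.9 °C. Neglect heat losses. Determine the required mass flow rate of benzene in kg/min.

Heat released by hot stream: Q = 78.5 × 0.920 × (256 − 128) = 9244.2 kJ/min
Energy balance on cold side (adiabatic exchanger): Q = ṁ_c·Cp_c·(T_c,out − T_c,in)
ṁ_c = 9244.2 / [1.74 × (70.9 − 50.5)] = 260.43 kg/min

ṁ_c = 260 kg/min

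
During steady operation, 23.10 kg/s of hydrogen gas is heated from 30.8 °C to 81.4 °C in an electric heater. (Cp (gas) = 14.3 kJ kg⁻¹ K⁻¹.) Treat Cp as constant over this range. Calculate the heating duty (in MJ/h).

Q = 60200 MJ/h

Q = ṁ·Cp·ΔT = 23.10 × 14.3 × (81.4 − 30.8) = 16715 kJ/s
Heating duty = 60173 MJ/h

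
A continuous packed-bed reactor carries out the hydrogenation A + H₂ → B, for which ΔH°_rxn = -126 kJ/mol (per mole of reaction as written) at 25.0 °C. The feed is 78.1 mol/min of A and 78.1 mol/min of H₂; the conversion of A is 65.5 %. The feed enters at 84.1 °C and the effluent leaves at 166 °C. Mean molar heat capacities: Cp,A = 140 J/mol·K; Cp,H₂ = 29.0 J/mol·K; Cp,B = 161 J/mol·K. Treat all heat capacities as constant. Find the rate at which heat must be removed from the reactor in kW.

Extent of reaction ξ = 0.655 × 78.1 = 51.155 mol/min
Reaction term: ξ·ΔH°_rxn = 51.155 × -126 = -6445.6 kJ/min
Sensible, feed 84.1→25 °C: -780.05 kJ/min
Outlet flows (mol/min): A 26.944, H₂ 26.944, B 51.155
Sensible, products 25→166 °C: 1803.3 kJ/min
Q = ΔH = -5422.3 kJ/min = -90.372 kW
Heat removed = 90.372 kW

Q_out = 90.4 kW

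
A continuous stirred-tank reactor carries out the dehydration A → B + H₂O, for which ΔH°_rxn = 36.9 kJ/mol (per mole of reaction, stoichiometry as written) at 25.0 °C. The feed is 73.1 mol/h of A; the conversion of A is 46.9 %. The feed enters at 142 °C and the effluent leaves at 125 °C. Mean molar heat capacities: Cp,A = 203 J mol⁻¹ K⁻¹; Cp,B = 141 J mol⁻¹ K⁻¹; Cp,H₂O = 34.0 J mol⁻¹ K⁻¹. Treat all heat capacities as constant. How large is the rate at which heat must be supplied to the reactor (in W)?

Extent of reaction ξ = 0.469 × 73.1 = 34.284 mol/h
Reaction term: ξ·ΔH°_rxn = 34.284 × 36.9 = 1265.1 kJ/h
Sensible, feed 142→25 °C: -1736.2 kJ/h
Outlet flows (mol/h): A 38.816, B 34.284, H₂O 34.284
Sensible, products 25→125 °C: 1387.9 kJ/h
Q = ΔH = 916.81 kJ/h = 0.25467 kW
Heat supplied = 254.67 W

Q_in = 255 W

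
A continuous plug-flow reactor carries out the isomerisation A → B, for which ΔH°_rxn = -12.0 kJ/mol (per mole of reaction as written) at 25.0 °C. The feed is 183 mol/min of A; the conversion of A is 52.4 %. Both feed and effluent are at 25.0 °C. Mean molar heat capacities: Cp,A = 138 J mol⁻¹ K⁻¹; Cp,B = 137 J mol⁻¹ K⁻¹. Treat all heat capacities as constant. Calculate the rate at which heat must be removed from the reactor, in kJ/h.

Q_out = 69000 kJ/h

Extent of reaction ξ = 0.524 × 183 = 95.892 mol/min
Reaction term: ξ·ΔH°_rxn = 95.892 × -12.0 = -1150.7 kJ/min
Q = ΔH = -1150.7 kJ/min = -19.178 kW
Heat removed = 69042 kJ/h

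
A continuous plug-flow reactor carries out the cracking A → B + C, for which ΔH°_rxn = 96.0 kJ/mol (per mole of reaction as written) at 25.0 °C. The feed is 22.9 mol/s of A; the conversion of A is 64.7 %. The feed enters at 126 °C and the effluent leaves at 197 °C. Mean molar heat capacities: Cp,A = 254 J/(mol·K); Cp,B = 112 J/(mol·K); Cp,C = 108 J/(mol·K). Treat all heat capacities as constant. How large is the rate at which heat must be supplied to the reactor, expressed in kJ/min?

Extent of reaction ξ = 0.647 × 22.9 = 14.816 mol/s
Reaction term: ξ·ΔH°_rxn = 14.816 × 96.0 = 1422.4 kJ/s
Sensible, feed 126→25 °C: -587.48 kJ/s
Outlet flows (mol/s): A 8.0837, B 14.816, C 14.816
Sensible, products 25→197 °C: 913.81 kJ/s
Q = ΔH = 1748.7 kJ/s = 1748.7 kW
Heat supplied = 104920 kJ/min

Q_in = 105000 kJ/min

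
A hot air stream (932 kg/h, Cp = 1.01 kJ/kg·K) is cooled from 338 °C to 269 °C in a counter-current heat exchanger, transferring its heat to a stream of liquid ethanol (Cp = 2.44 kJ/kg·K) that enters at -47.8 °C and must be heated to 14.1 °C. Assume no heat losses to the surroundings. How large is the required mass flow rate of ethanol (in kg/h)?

Heat released by hot stream: Q = 932 × 1.01 × (338 − 269) = 64951 kJ/h
Energy balance on cold side (adiabatic exchanger): Q = ṁ_c·Cp_c·(T_c,out − T_c,in)
ṁ_c = 64951 / [2.44 × (14.1 − -47.8)] = 430.04 kg/h

ṁ_c = 430 kg/h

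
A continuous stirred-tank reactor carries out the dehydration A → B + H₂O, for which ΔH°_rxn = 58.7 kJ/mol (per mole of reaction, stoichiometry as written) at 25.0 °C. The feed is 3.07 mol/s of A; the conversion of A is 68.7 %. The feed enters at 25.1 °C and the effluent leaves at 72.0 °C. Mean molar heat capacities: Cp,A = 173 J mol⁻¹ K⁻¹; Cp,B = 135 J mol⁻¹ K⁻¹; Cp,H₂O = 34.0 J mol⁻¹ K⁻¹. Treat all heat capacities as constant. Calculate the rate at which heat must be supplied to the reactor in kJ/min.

Extent of reaction ξ = 0.687 × 3.07 = 2.1091 mol/s
Reaction term: ξ·ΔH°_rxn = 2.1091 × 58.7 = 123.8 kJ/s
Sensible, feed 25.1→25 °C: -0.053111 kJ/s
Outlet flows (mol/s): A 0.96091, B 2.1091, H₂O 2.1091
Sensible, products 25→72.0 °C: 24.566 kJ/s
Q = ΔH = 148.32 kJ/s = 148.32 kW
Heat supplied = 8899 kJ/min

Q_in = 8900 kJ/min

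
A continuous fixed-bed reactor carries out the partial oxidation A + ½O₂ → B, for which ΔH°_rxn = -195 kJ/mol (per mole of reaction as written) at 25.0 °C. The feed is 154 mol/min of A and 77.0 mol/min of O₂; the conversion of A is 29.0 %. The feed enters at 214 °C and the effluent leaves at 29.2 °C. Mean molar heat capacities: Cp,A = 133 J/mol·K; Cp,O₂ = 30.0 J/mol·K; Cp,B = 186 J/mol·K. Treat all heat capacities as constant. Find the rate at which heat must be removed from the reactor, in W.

Q_out = 215000 W

Extent of reaction ξ = 0.290 × 154 = 44.66 mol/min
Reaction term: ξ·ΔH°_rxn = 44.66 × -195 = -8708.7 kJ/min
Sensible, feed 214→25 °C: -4307.7 kJ/min
Outlet flows (mol/min): A 109.34, O₂ 54.67, B 44.66
Sensible, products 25→29.2 °C: 102.85 kJ/min
Q = ΔH = -12914 kJ/min = -215.23 kW
Heat removed = 215230 W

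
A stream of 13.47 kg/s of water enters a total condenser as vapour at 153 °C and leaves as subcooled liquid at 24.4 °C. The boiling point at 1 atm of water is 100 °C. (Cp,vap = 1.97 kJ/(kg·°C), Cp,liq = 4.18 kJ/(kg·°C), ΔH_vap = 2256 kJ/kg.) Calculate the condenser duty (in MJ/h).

Q_c = 130000 MJ/h

vapour 153→100 °C: -104.41 kJ/kg
condensation at 100 °C: -2256 kJ/kg
liquid 100→24.4 °C: -316.01 kJ/kg
Δh = -104.41 + -2256 + -316.01 = -2676.4 kJ/kg
Q = ṁ·Δh = 13.47 kg/s × -2676.4 kJ/kg = -36051 kJ/s
|Q| = 36051 kW = 129780 MJ/h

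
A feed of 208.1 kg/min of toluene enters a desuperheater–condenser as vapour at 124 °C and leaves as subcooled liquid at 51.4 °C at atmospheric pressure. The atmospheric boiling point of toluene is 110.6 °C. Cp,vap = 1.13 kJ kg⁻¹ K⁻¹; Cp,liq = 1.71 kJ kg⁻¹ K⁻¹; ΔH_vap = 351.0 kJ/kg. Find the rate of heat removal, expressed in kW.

vapour 124→110.6 °C: -15.142 kJ/kg
condensation at 110.6 °C: -351 kJ/kg
liquid 110.6→51.4 °C: -101.23 kJ/kg
Δh = -15.142 + -351 + -101.23 = -467.37 kJ/kg
Q = ṁ·Δh = 208.1 kg/min × -467.37 kJ/kg = -97261 kJ/min
|Q| = 1621 kW

Q_c = 1620 kW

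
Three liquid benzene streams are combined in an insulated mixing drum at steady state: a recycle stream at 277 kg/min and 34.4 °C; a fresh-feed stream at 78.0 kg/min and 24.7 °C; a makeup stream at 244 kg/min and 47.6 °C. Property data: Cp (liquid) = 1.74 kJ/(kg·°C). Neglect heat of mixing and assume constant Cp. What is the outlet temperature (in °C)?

T_out = 38.5 °C

Energy balance with Q = 0: Σ ṁᵢCp,ᵢ(T_out − Tᵢ) = 0
T_out = Σ ṁᵢCp,ᵢTᵢ / Σ ṁᵢCp,ᵢ
      = 40141 / 1042.3 = 38.514 °C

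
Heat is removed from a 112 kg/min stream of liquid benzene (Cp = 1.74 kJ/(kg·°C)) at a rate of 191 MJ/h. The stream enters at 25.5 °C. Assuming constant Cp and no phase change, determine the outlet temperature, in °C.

Q = 191 MJ/h = 3183.3 kJ/min
ΔT = Q/(ṁ·Cp) = 3183.3/(112×1.74) = 16.335 K
T_out = 25.5 − 16.335 = 9.1652 °C

T_out = 9.17 °C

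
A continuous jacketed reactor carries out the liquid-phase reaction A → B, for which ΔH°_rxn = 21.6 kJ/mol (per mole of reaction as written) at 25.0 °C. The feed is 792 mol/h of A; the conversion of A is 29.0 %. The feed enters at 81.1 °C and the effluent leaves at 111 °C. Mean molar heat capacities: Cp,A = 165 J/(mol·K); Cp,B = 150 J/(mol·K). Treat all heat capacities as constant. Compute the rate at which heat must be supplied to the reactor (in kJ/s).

Q_in = 2.38 kJ/s

Extent of reaction ξ = 0.290 × 792 = 229.68 mol/h
Reaction term: ξ·ΔH°_rxn = 229.68 × 21.6 = 4961.1 kJ/h
Sensible, feed 81.1→25 °C: -7331.1 kJ/h
Outlet flows (mol/h): A 562.32, B 229.68
Sensible, products 25→111 °C: 10942 kJ/h
Q = ΔH = 8572.1 kJ/h = 2.3811 kW
Heat supplied = 2.3811 kJ/s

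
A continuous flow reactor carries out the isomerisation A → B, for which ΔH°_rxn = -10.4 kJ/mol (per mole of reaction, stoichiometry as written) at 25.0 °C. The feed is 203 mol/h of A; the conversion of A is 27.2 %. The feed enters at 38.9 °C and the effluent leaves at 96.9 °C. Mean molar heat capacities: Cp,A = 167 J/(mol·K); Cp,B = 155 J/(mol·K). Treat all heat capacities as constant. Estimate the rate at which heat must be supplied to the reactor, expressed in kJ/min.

Extent of reaction ξ = 0.272 × 203 = 55.216 mol/h
Reaction term: ξ·ΔH°_rxn = 55.216 × -10.4 = -574.25 kJ/h
Sensible, feed 38.9→25 °C: -471.22 kJ/h
Outlet flows (mol/h): A 147.78, B 55.216
Sensible, products 25→96.9 °C: 2389.8 kJ/h
Q = ΔH = 1344.4 kJ/h = 0.37344 kW
Heat supplied = 22.406 kJ/min

Q_in = 22.4 kJ/min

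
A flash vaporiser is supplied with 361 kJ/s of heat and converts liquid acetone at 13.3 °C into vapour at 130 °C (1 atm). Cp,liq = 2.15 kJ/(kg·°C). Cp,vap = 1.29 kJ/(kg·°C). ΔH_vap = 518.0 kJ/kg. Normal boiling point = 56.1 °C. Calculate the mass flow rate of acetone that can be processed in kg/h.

ṁ = 1840 kg/h

Δh = 2.15×(56.1−13.3) + 518.0 + 1.29×(130−56.1) = 705.35 kJ/kg
Q = 361 kJ/s = 361 kJ/s = 1.2996e+06 kJ/h
ṁ = Q/Δh = 1.2996e+06 / 705.35 = 1842.5 kg/h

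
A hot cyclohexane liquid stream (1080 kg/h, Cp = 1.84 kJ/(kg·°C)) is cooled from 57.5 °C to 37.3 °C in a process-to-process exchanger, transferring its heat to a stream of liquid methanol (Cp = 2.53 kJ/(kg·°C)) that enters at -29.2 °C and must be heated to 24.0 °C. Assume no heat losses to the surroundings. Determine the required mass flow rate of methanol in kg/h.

ṁ_c = 298 kg/h

Heat released by hot stream: Q = 1080 × 1.84 × (57.5 − 37.3) = 40141 kJ/h
Energy balance on cold side (adiabatic exchanger): Q = ṁ_c·Cp_c·(T_c,out − T_c,in)
ṁ_c = 40141 / [2.53 × (24.0 − -29.2)] = 298.24 kg/h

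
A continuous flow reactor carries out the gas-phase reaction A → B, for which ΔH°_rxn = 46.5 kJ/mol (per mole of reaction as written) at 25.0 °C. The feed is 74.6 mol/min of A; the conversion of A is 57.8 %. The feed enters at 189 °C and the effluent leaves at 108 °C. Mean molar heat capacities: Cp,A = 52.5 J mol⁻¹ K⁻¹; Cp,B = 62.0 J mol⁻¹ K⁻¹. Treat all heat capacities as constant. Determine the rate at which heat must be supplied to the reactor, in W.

Q_in = 28700 W

Extent of reaction ξ = 0.578 × 74.6 = 43.119 mol/min
Reaction term: ξ·ΔH°_rxn = 43.119 × 46.5 = 2005 kJ/min
Sensible, feed 189→25 °C: -642.31 kJ/min
Outlet flows (mol/min): A 31.481, B 43.119
Sensible, products 25→108 °C: 359.07 kJ/min
Q = ΔH = 1721.8 kJ/min = 28.696 kW
Heat supplied = 28696 W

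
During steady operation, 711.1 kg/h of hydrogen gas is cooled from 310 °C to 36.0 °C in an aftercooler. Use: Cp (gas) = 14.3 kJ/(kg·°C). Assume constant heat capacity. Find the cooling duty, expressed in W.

Q = ṁ·Cp·ΔT = 711.1 × 14.3 × (36.0 − 310) = -2.7862e+06 kJ/h
Converting: 2.7862e+06 / 3600 s = 773.95 kW
Cooling duty = 773950 W

Q_c = 774000 W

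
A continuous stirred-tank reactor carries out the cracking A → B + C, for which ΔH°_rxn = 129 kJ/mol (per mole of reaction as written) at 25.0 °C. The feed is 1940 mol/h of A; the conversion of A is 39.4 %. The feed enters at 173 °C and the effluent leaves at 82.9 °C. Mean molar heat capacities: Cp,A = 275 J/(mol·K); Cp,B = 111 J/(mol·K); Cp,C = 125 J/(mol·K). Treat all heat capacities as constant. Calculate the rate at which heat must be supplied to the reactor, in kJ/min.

Extent of reaction ξ = 0.394 × 1940 = 764.36 mol/h
Reaction term: ξ·ΔH°_rxn = 764.36 × 129 = 98602 kJ/h
Sensible, feed 173→25 °C: -78958 kJ/h
Outlet flows (mol/h): A 1175.6, B 764.36, C 764.36
Sensible, products 25→82.9 °C: 29164 kJ/h
Q = ΔH = 48808 kJ/h = 13.558 kW
Heat supplied = 813.47 kJ/min

Q_in = 813 kJ/min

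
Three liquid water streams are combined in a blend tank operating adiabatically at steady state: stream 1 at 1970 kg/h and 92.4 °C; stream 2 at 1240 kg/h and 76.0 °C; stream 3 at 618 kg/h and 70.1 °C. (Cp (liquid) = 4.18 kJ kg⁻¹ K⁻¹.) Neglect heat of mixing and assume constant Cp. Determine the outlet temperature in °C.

No heat crosses the boundary, so H_out = H_in.
Σ ṁᵢCp,ᵢTᵢ = 1970×4.18×92.4 + 1240×4.18×76.0 + 618×4.18×70.1 = 1.3359e+06
Σ ṁᵢCp,ᵢ = 1970×4.18 + 1240×4.18 + 618×4.18 = 16001
T_out = 1.3359e+06 / 16001 = 83.487 °C

T_out = 83.5 °C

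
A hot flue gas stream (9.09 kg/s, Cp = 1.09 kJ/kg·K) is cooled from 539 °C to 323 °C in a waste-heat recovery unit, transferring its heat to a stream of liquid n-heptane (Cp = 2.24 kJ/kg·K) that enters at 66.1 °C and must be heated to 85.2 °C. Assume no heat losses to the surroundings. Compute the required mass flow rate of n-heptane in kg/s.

ṁ_c = 50.0 kg/s

Heat released by hot stream: Q = 9.09 × 1.09 × (539 − 323) = 2140.1 kJ/s
Energy balance on cold side (adiabatic exchanger): Q = ṁ_c·Cp_c·(T_c,out − T_c,in)
ṁ_c = 2140.1 / [2.24 × (85.2 − 66.1)] = 50.022 kg/s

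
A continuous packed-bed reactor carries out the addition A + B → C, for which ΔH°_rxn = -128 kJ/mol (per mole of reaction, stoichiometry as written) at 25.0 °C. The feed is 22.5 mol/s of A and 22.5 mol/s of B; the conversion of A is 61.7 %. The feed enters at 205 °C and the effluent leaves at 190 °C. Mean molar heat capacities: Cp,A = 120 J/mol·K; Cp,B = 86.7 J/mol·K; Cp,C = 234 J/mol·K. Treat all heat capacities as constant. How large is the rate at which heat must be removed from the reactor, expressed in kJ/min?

Extent of reaction ξ = 0.617 × 22.5 = 13.883 mol/s
Reaction term: ξ·ΔH°_rxn = 13.883 × -128 = -1777 kJ/s
Sensible, feed 205→25 °C: -837.13 kJ/s
Outlet flows (mol/s): A 8.6175, B 8.6175, C 13.883
Sensible, products 25→190 °C: 829.91 kJ/s
Q = ΔH = -1784.2 kJ/s = -1784.2 kW
Heat removed = 107050 kJ/min

Q_out = 107000 kJ/min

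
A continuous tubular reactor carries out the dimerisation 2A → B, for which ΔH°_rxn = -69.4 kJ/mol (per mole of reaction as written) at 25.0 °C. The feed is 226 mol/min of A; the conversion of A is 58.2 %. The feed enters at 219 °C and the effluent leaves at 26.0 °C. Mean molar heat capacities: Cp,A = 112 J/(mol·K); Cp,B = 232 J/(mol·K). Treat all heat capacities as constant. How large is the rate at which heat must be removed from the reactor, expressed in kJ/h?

Q_out = 567000 kJ/h

Extent of reaction ξ = 0.582 × 226 / 2 = 65.766 mol/min
Reaction term: ξ·ΔH°_rxn = 65.766 × -69.4 = -4564.2 kJ/min
Sensible, feed 219→25 °C: -4910.5 kJ/min
Outlet flows (mol/min): A 94.468, B 65.766
Sensible, products 25→26.0 °C: 25.838 kJ/min
Q = ΔH = -9448.9 kJ/min = -157.48 kW
Heat removed = 566930 kJ/h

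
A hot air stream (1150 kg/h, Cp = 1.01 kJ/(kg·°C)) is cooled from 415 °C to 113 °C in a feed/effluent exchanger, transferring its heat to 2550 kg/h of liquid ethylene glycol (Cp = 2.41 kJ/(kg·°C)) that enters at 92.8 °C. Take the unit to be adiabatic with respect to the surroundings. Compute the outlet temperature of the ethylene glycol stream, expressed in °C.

Heat released by hot stream: Q = 1150 × 1.01 × (415 − 113) = 350770 kJ/h
Energy balance on cold side (adiabatic exchanger): Q = ṁ_c·Cp_c·(T_c,out − T_c,in)
T_c,out = 92.8 + 350770/(2550 × 2.41) = 149.88 °C

T_c,out = 150 °C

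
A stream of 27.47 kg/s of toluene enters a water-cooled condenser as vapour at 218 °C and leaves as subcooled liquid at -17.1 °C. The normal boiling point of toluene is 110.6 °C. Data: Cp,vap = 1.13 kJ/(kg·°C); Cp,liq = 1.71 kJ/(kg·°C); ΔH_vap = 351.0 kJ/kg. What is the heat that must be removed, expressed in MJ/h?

vapour 218→110.6 °C: -121.36 kJ/kg
condensation at 110.6 °C: -351 kJ/kg
liquid 110.6→-17.1 °C: -218.37 kJ/kg
Δh = -121.36 + -351 + -218.37 = -690.73 kJ/kg
Q = ṁ·Δh = 27.47 kg/s × -690.73 kJ/kg = -18974 kJ/s
|Q| = 18974 kW = 68308 MJ/h

Q_c = 68300 MJ/h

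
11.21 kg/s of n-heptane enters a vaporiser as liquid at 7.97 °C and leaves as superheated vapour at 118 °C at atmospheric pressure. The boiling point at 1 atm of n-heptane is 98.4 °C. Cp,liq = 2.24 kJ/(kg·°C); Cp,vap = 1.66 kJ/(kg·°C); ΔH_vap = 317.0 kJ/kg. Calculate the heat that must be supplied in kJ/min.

liquid 7.97→98.4 °C: 202.56 kJ/kg
vaporisation at 98.4 °C: 317 kJ/kg
vapour 98.4→118 °C: 32.536 kJ/kg
Δh = 202.56 + 317 + 32.536 = 552.1 kJ/kg
Q = ṁ·Δh = 11.21 kg/s × 552.1 kJ/kg = 6189 kJ/s
|Q| = 6189 kW = 371340 kJ/min

Q = 371000 kJ/min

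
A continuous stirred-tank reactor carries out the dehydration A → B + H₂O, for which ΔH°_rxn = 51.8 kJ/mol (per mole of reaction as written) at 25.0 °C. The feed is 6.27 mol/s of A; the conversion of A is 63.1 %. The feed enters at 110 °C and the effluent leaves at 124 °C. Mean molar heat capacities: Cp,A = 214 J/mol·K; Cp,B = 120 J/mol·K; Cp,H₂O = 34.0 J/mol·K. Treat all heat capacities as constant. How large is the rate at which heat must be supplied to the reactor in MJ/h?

Q_in = 721 MJ/h

Extent of reaction ξ = 0.631 × 6.27 = 3.9564 mol/s
Reaction term: ξ·ΔH°_rxn = 3.9564 × 51.8 = 204.94 kJ/s
Sensible, feed 110→25 °C: -114.05 kJ/s
Outlet flows (mol/s): A 2.3136, B 3.9564, H₂O 3.9564
Sensible, products 25→124 °C: 109.34 kJ/s
Q = ΔH = 200.22 kJ/s = 200.22 kW
Heat supplied = 720.81 MJ/h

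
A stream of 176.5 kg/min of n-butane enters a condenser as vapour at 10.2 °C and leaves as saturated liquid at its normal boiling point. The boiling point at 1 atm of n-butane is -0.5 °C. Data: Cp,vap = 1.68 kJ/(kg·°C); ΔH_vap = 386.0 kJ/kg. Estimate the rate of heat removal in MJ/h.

vapour 10.2→-0.5 °C: -17.976 kJ/kg
condensation at -0.5 °C: -386 kJ/kg
Δh = -17.976 + -386 = -403.98 kJ/kg
Q = ṁ·Δh = 176.5 kg/min × -403.98 kJ/kg = -71302 kJ/min
|Q| = 1188.4 kW = 4278.1 MJ/h

Q_c = 4280 MJ/h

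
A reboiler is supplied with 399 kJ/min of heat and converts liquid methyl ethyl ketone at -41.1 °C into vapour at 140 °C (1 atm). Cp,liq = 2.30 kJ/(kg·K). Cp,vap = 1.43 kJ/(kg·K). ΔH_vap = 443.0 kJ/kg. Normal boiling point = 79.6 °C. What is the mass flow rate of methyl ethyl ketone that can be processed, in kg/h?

Δh = 2.30×(79.6−-41.1) + 443.0 + 1.43×(140−79.6) = 806.98 kJ/kg
Q = 399 kJ/min = 6.65 kJ/s = 23940 kJ/h
ṁ = Q/Δh = 23940 / 806.98 = 29.666 kg/h

ṁ = 29.7 kg/h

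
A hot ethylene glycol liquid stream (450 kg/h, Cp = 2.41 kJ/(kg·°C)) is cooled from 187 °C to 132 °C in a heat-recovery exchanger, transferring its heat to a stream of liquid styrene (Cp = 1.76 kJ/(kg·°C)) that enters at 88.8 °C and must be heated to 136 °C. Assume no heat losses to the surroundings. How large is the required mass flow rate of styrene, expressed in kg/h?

Heat released by hot stream: Q = 450 × 2.41 × (187 − 132) = 59648 kJ/h
Energy balance on cold side (adiabatic exchanger): Q = ṁ_c·Cp_c·(T_c,out − T_c,in)
ṁ_c = 59648 / [1.76 × (136 − 88.8)] = 718.02 kg/h

ṁ_c = 718 kg/h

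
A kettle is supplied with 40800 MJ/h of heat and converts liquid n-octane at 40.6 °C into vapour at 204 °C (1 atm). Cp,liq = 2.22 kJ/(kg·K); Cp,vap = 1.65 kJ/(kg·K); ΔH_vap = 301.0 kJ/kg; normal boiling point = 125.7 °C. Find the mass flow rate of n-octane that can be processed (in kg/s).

Δh = 2.22×(125.7−40.6) + 301.0 + 1.65×(204−125.7) = 619.12 kJ/kg
Q = 40800 MJ/h = 11333 kJ/s = 11333 kJ/s
ṁ = Q/Δh = 11333 / 619.12 = 18.306 kg/s

ṁ = 18.3 kg/s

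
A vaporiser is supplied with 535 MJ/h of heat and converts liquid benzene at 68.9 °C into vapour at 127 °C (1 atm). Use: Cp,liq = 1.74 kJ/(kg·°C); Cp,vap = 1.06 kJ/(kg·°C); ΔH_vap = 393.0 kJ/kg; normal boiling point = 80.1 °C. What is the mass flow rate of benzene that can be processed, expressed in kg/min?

ṁ = 19.3 kg/min

Δh = 1.74×(80.1−68.9) + 393.0 + 1.06×(127−80.1) = 462.2 kJ/kg
Q = 535 MJ/h = 148.61 kJ/s = 8916.7 kJ/min
ṁ = Q/Δh = 8916.7 / 462.2 = 19.292 kg/min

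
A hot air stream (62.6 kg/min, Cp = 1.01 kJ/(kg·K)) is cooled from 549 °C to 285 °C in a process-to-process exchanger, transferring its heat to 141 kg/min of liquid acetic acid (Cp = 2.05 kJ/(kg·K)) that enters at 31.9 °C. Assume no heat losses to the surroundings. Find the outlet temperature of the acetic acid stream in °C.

T_c,out = 89.6 °C

Heat released by hot stream: Q = 62.6 × 1.01 × (549 − 285) = 16692 kJ/min
Energy balance on cold side (adiabatic exchanger): Q = ṁ_c·Cp_c·(T_c,out − T_c,in)
T_c,out = 31.9 + 16692/(141 × 2.05) = 89.647 °C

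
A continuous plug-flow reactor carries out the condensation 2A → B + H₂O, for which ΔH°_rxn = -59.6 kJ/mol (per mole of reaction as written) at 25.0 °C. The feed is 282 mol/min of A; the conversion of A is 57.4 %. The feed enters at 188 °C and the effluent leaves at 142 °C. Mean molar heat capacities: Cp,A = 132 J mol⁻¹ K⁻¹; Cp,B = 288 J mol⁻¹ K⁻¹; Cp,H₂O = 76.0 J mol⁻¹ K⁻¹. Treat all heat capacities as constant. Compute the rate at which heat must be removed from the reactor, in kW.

Q_out = 93.2 kW

Extent of reaction ξ = 0.574 × 282 / 2 = 80.934 mol/min
Reaction term: ξ·ΔH°_rxn = 80.934 × -59.6 = -4823.7 kJ/min
Sensible, feed 188→25 °C: -6067.5 kJ/min
Outlet flows (mol/min): A 120.13, B 80.934, H₂O 80.934
Sensible, products 25→142 °C: 5302.1 kJ/min
Q = ΔH = -5589 kJ/min = -93.151 kW
Heat removed = 93.151 kW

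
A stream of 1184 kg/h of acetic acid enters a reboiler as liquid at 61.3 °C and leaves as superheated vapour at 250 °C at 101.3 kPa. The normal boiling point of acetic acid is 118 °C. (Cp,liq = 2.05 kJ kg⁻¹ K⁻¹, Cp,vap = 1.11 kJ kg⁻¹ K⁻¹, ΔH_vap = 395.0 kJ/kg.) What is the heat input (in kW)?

liquid 61.3→118 °C: 116.23 kJ/kg
vaporisation at 118 °C: 395 kJ/kg
vapour 118→250 °C: 146.52 kJ/kg
Δh = 116.23 + 395 + 146.52 = 657.75 kJ/kg
Q = ṁ·Δh = 1184 kg/h × 657.75 kJ/kg = 778780 kJ/h
|Q| = 216.33 kW

Q = 216 kW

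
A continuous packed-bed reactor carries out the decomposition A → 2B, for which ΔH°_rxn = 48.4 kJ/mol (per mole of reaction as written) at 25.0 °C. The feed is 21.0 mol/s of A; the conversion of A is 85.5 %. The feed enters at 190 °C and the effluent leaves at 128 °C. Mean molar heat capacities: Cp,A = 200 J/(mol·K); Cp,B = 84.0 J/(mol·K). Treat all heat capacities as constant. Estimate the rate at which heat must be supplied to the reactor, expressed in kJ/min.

Q_in = 33000 kJ/min

Extent of reaction ξ = 0.855 × 21.0 = 17.955 mol/s
Reaction term: ξ·ΔH°_rxn = 17.955 × 48.4 = 869.02 kJ/s
Sensible, feed 190→25 °C: -693 kJ/s
Outlet flows (mol/s): A 3.045, B 35.91
Sensible, products 25→128 °C: 373.42 kJ/s
Q = ΔH = 549.44 kJ/s = 549.44 kW
Heat supplied = 32967 kJ/min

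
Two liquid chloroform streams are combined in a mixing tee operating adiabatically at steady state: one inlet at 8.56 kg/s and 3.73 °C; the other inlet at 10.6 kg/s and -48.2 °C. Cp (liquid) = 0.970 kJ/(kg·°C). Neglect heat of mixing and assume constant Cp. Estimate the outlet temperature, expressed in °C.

Energy balance with Q = 0: Σ ṁᵢCp,ᵢ(T_out − Tᵢ) = 0
T_out = Σ ṁᵢCp,ᵢTᵢ / Σ ṁᵢCp,ᵢ
      = -464.62 / 18.585 = -25 °C

T_out = -25.0 °C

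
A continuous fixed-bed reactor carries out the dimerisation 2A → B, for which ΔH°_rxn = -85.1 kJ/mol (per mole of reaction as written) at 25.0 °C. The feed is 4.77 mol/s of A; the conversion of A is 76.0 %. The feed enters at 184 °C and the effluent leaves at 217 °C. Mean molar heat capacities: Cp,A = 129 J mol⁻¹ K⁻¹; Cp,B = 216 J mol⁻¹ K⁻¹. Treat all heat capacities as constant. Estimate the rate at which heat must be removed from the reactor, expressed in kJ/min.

Q_out = 8910 kJ/min

Extent of reaction ξ = 0.760 × 4.77 / 2 = 1.8126 mol/s
Reaction term: ξ·ΔH°_rxn = 1.8126 × -85.1 = -154.25 kJ/s
Sensible, feed 184→25 °C: -97.837 kJ/s
Outlet flows (mol/s): A 1.1448, B 1.8126
Sensible, products 25→217 °C: 103.53 kJ/s
Q = ΔH = -148.56 kJ/s = -148.56 kW
Heat removed = 8913.8 kJ/min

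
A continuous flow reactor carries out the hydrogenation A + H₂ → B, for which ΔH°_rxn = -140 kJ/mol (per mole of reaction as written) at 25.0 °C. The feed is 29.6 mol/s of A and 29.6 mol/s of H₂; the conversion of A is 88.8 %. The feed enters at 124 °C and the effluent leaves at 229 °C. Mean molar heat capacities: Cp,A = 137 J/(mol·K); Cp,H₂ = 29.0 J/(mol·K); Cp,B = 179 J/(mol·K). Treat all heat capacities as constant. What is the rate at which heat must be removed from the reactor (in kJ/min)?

Q_out = 186000 kJ/min

Extent of reaction ξ = 0.888 × 29.6 = 26.285 mol/s
Reaction term: ξ·ΔH°_rxn = 26.285 × -140 = -3679.9 kJ/s
Sensible, feed 124→25 °C: -486.45 kJ/s
Outlet flows (mol/s): A 3.3152, H₂ 3.3152, B 26.285
Sensible, products 25→229 °C: 1072.1 kJ/s
Q = ΔH = -3094.2 kJ/s = -3094.2 kW
Heat removed = 185650 kJ/min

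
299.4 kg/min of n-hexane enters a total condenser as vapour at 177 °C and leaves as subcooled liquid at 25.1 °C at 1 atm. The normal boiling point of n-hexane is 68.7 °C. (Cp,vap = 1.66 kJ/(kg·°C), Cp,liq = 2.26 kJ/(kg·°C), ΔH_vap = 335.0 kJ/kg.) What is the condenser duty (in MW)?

vapour 177→68.7 °C: -179.78 kJ/kg
condensation at 68.7 °C: -335 kJ/kg
liquid 68.7→25.1 °C: -98.536 kJ/kg
Δh = -179.78 + -335 + -98.536 = -613.31 kJ/kg
Q = ṁ·Δh = 299.4 kg/min × -613.31 kJ/kg = -183630 kJ/min
|Q| = 3060.4 kW = 3.0604 MW

Q_c = 3.06 MW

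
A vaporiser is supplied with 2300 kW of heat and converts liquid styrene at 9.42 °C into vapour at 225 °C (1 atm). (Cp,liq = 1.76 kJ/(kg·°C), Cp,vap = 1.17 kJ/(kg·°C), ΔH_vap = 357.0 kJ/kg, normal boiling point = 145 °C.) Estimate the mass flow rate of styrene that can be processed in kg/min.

Δh = 1.76×(145−9.42) + 357.0 + 1.17×(225−145) = 689.22 kJ/kg
Q = 2300 kW = 2300 kJ/s = 138000 kJ/min
ṁ = Q/Δh = 138000 / 689.22 = 200.23 kg/min

ṁ = 200 kg/min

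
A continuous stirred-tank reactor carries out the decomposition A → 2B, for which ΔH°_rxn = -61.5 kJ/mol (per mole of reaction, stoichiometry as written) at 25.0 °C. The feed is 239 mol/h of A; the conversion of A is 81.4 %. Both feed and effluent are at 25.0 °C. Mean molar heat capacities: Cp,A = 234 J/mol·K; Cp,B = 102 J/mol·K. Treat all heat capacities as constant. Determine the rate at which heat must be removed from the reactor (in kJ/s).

Extent of reaction ξ = 0.814 × 239 = 194.55 mol/h
Reaction term: ξ·ΔH°_rxn = 194.55 × -61.5 = -11965 kJ/h
Q = ΔH = -11965 kJ/h = -3.3235 kW
Heat removed = 3.3235 kJ/s

Q_out = 3.32 kJ/s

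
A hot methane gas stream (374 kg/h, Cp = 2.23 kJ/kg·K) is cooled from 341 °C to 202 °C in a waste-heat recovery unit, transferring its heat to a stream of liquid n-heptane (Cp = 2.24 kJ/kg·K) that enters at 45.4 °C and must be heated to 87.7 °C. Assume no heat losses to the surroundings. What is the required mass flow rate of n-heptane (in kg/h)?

ṁ_c = 1220 kg/h

Heat released by hot stream: Q = 374 × 2.23 × (341 − 202) = 115930 kJ/h
Energy balance on cold side (adiabatic exchanger): Q = ṁ_c·Cp_c·(T_c,out − T_c,in)
ṁ_c = 115930 / [2.24 × (87.7 − 45.4)] = 1223.5 kg/h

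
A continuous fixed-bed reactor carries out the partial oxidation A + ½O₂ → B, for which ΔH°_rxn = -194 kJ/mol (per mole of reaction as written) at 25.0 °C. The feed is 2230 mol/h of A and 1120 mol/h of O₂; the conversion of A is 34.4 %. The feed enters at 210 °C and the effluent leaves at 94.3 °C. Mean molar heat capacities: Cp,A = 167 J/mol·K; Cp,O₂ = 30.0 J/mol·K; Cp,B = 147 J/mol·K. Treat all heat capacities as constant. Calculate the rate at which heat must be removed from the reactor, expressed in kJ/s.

Extent of reaction ξ = 0.344 × 2230 = 767.12 mol/h
Reaction term: ξ·ΔH°_rxn = 767.12 × -194 = -148820 kJ/h
Sensible, feed 210→25 °C: -75112 kJ/h
Outlet flows (mol/h): A 1462.9, O₂ 736.44, B 767.12
Sensible, products 25→94.3 °C: 26276 kJ/h
Q = ΔH = -197660 kJ/h = -54.905 kW
Heat removed = 54.905 kJ/s

Q_out = 54.9 kJ/s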